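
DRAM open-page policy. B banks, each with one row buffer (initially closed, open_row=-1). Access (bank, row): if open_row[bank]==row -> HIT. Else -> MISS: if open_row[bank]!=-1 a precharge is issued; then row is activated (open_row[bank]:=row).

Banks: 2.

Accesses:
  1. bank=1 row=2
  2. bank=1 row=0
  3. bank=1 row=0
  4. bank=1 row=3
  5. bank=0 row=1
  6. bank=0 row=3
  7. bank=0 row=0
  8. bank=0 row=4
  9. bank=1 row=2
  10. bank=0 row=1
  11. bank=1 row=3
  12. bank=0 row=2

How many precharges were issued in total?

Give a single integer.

Acc 1: bank1 row2 -> MISS (open row2); precharges=0
Acc 2: bank1 row0 -> MISS (open row0); precharges=1
Acc 3: bank1 row0 -> HIT
Acc 4: bank1 row3 -> MISS (open row3); precharges=2
Acc 5: bank0 row1 -> MISS (open row1); precharges=2
Acc 6: bank0 row3 -> MISS (open row3); precharges=3
Acc 7: bank0 row0 -> MISS (open row0); precharges=4
Acc 8: bank0 row4 -> MISS (open row4); precharges=5
Acc 9: bank1 row2 -> MISS (open row2); precharges=6
Acc 10: bank0 row1 -> MISS (open row1); precharges=7
Acc 11: bank1 row3 -> MISS (open row3); precharges=8
Acc 12: bank0 row2 -> MISS (open row2); precharges=9

Answer: 9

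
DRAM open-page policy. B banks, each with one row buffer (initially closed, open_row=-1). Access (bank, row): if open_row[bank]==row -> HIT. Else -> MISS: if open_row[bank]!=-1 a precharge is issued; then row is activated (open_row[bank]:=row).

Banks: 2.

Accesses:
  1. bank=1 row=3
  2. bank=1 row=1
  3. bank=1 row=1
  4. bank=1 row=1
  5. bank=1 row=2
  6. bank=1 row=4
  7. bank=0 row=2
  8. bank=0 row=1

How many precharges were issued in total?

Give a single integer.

Acc 1: bank1 row3 -> MISS (open row3); precharges=0
Acc 2: bank1 row1 -> MISS (open row1); precharges=1
Acc 3: bank1 row1 -> HIT
Acc 4: bank1 row1 -> HIT
Acc 5: bank1 row2 -> MISS (open row2); precharges=2
Acc 6: bank1 row4 -> MISS (open row4); precharges=3
Acc 7: bank0 row2 -> MISS (open row2); precharges=3
Acc 8: bank0 row1 -> MISS (open row1); precharges=4

Answer: 4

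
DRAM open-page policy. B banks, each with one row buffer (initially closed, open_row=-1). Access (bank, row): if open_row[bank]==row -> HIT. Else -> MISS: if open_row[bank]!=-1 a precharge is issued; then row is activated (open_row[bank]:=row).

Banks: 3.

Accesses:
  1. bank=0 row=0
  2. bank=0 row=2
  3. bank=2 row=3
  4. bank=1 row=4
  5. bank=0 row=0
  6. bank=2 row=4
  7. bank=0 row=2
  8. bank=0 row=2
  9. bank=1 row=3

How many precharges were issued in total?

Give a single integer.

Answer: 5

Derivation:
Acc 1: bank0 row0 -> MISS (open row0); precharges=0
Acc 2: bank0 row2 -> MISS (open row2); precharges=1
Acc 3: bank2 row3 -> MISS (open row3); precharges=1
Acc 4: bank1 row4 -> MISS (open row4); precharges=1
Acc 5: bank0 row0 -> MISS (open row0); precharges=2
Acc 6: bank2 row4 -> MISS (open row4); precharges=3
Acc 7: bank0 row2 -> MISS (open row2); precharges=4
Acc 8: bank0 row2 -> HIT
Acc 9: bank1 row3 -> MISS (open row3); precharges=5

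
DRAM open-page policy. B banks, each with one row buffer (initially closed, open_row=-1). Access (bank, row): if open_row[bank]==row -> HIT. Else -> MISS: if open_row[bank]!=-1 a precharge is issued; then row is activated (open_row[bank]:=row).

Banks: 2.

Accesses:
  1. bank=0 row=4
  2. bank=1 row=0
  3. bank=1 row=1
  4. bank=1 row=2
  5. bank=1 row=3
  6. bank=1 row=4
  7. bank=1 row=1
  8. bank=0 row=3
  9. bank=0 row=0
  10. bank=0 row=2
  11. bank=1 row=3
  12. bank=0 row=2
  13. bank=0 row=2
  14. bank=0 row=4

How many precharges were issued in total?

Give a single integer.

Acc 1: bank0 row4 -> MISS (open row4); precharges=0
Acc 2: bank1 row0 -> MISS (open row0); precharges=0
Acc 3: bank1 row1 -> MISS (open row1); precharges=1
Acc 4: bank1 row2 -> MISS (open row2); precharges=2
Acc 5: bank1 row3 -> MISS (open row3); precharges=3
Acc 6: bank1 row4 -> MISS (open row4); precharges=4
Acc 7: bank1 row1 -> MISS (open row1); precharges=5
Acc 8: bank0 row3 -> MISS (open row3); precharges=6
Acc 9: bank0 row0 -> MISS (open row0); precharges=7
Acc 10: bank0 row2 -> MISS (open row2); precharges=8
Acc 11: bank1 row3 -> MISS (open row3); precharges=9
Acc 12: bank0 row2 -> HIT
Acc 13: bank0 row2 -> HIT
Acc 14: bank0 row4 -> MISS (open row4); precharges=10

Answer: 10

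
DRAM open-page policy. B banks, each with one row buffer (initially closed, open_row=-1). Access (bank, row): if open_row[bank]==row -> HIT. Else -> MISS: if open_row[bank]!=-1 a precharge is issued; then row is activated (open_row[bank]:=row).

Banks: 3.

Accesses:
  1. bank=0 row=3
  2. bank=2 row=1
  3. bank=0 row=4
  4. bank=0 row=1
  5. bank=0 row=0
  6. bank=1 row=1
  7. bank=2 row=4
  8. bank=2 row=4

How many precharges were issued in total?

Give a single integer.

Answer: 4

Derivation:
Acc 1: bank0 row3 -> MISS (open row3); precharges=0
Acc 2: bank2 row1 -> MISS (open row1); precharges=0
Acc 3: bank0 row4 -> MISS (open row4); precharges=1
Acc 4: bank0 row1 -> MISS (open row1); precharges=2
Acc 5: bank0 row0 -> MISS (open row0); precharges=3
Acc 6: bank1 row1 -> MISS (open row1); precharges=3
Acc 7: bank2 row4 -> MISS (open row4); precharges=4
Acc 8: bank2 row4 -> HIT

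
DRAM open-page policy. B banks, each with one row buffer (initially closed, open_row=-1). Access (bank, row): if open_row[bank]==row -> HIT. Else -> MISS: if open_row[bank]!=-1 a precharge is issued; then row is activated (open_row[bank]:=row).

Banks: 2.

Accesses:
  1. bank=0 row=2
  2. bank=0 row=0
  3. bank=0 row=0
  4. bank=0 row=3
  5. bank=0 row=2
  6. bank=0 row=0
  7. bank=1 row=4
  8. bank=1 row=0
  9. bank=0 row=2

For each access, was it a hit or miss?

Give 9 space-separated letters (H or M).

Answer: M M H M M M M M M

Derivation:
Acc 1: bank0 row2 -> MISS (open row2); precharges=0
Acc 2: bank0 row0 -> MISS (open row0); precharges=1
Acc 3: bank0 row0 -> HIT
Acc 4: bank0 row3 -> MISS (open row3); precharges=2
Acc 5: bank0 row2 -> MISS (open row2); precharges=3
Acc 6: bank0 row0 -> MISS (open row0); precharges=4
Acc 7: bank1 row4 -> MISS (open row4); precharges=4
Acc 8: bank1 row0 -> MISS (open row0); precharges=5
Acc 9: bank0 row2 -> MISS (open row2); precharges=6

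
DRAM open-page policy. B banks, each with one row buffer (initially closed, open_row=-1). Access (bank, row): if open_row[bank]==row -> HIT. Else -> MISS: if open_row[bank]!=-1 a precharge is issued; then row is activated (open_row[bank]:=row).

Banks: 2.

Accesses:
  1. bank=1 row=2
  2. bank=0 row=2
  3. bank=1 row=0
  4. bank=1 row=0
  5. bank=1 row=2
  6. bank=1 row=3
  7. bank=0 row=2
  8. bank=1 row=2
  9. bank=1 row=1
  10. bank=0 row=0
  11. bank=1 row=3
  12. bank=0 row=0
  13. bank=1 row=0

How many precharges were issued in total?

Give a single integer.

Answer: 8

Derivation:
Acc 1: bank1 row2 -> MISS (open row2); precharges=0
Acc 2: bank0 row2 -> MISS (open row2); precharges=0
Acc 3: bank1 row0 -> MISS (open row0); precharges=1
Acc 4: bank1 row0 -> HIT
Acc 5: bank1 row2 -> MISS (open row2); precharges=2
Acc 6: bank1 row3 -> MISS (open row3); precharges=3
Acc 7: bank0 row2 -> HIT
Acc 8: bank1 row2 -> MISS (open row2); precharges=4
Acc 9: bank1 row1 -> MISS (open row1); precharges=5
Acc 10: bank0 row0 -> MISS (open row0); precharges=6
Acc 11: bank1 row3 -> MISS (open row3); precharges=7
Acc 12: bank0 row0 -> HIT
Acc 13: bank1 row0 -> MISS (open row0); precharges=8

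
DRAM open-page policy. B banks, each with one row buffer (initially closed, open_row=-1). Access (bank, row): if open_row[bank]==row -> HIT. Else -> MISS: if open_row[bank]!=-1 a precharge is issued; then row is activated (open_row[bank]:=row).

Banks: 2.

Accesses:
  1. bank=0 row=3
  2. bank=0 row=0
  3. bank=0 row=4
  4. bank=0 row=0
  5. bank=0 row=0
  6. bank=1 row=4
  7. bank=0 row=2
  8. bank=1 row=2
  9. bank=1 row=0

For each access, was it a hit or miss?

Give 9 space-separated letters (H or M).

Answer: M M M M H M M M M

Derivation:
Acc 1: bank0 row3 -> MISS (open row3); precharges=0
Acc 2: bank0 row0 -> MISS (open row0); precharges=1
Acc 3: bank0 row4 -> MISS (open row4); precharges=2
Acc 4: bank0 row0 -> MISS (open row0); precharges=3
Acc 5: bank0 row0 -> HIT
Acc 6: bank1 row4 -> MISS (open row4); precharges=3
Acc 7: bank0 row2 -> MISS (open row2); precharges=4
Acc 8: bank1 row2 -> MISS (open row2); precharges=5
Acc 9: bank1 row0 -> MISS (open row0); precharges=6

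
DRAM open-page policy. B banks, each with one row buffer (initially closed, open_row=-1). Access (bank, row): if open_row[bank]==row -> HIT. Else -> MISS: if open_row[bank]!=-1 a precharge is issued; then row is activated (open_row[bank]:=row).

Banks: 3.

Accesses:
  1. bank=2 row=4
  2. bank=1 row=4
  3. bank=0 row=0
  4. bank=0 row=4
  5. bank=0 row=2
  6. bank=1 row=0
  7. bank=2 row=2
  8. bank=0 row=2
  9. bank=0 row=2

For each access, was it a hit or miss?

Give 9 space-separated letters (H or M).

Answer: M M M M M M M H H

Derivation:
Acc 1: bank2 row4 -> MISS (open row4); precharges=0
Acc 2: bank1 row4 -> MISS (open row4); precharges=0
Acc 3: bank0 row0 -> MISS (open row0); precharges=0
Acc 4: bank0 row4 -> MISS (open row4); precharges=1
Acc 5: bank0 row2 -> MISS (open row2); precharges=2
Acc 6: bank1 row0 -> MISS (open row0); precharges=3
Acc 7: bank2 row2 -> MISS (open row2); precharges=4
Acc 8: bank0 row2 -> HIT
Acc 9: bank0 row2 -> HIT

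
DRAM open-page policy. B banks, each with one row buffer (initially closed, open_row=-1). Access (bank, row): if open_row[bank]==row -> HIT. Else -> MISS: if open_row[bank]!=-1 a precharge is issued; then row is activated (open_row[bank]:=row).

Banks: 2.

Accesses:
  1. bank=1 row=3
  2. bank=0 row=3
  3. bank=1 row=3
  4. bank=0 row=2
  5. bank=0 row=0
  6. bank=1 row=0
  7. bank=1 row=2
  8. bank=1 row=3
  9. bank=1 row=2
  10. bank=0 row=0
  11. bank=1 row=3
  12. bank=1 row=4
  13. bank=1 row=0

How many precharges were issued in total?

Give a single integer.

Answer: 9

Derivation:
Acc 1: bank1 row3 -> MISS (open row3); precharges=0
Acc 2: bank0 row3 -> MISS (open row3); precharges=0
Acc 3: bank1 row3 -> HIT
Acc 4: bank0 row2 -> MISS (open row2); precharges=1
Acc 5: bank0 row0 -> MISS (open row0); precharges=2
Acc 6: bank1 row0 -> MISS (open row0); precharges=3
Acc 7: bank1 row2 -> MISS (open row2); precharges=4
Acc 8: bank1 row3 -> MISS (open row3); precharges=5
Acc 9: bank1 row2 -> MISS (open row2); precharges=6
Acc 10: bank0 row0 -> HIT
Acc 11: bank1 row3 -> MISS (open row3); precharges=7
Acc 12: bank1 row4 -> MISS (open row4); precharges=8
Acc 13: bank1 row0 -> MISS (open row0); precharges=9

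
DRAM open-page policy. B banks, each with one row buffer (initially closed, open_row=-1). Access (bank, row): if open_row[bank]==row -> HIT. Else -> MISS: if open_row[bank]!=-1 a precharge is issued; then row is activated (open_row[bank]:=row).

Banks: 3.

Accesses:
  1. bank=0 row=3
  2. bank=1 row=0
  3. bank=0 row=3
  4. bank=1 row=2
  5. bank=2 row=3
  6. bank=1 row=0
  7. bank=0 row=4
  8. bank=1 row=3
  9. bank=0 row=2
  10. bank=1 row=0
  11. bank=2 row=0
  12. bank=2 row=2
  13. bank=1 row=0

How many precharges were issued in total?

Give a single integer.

Answer: 8

Derivation:
Acc 1: bank0 row3 -> MISS (open row3); precharges=0
Acc 2: bank1 row0 -> MISS (open row0); precharges=0
Acc 3: bank0 row3 -> HIT
Acc 4: bank1 row2 -> MISS (open row2); precharges=1
Acc 5: bank2 row3 -> MISS (open row3); precharges=1
Acc 6: bank1 row0 -> MISS (open row0); precharges=2
Acc 7: bank0 row4 -> MISS (open row4); precharges=3
Acc 8: bank1 row3 -> MISS (open row3); precharges=4
Acc 9: bank0 row2 -> MISS (open row2); precharges=5
Acc 10: bank1 row0 -> MISS (open row0); precharges=6
Acc 11: bank2 row0 -> MISS (open row0); precharges=7
Acc 12: bank2 row2 -> MISS (open row2); precharges=8
Acc 13: bank1 row0 -> HIT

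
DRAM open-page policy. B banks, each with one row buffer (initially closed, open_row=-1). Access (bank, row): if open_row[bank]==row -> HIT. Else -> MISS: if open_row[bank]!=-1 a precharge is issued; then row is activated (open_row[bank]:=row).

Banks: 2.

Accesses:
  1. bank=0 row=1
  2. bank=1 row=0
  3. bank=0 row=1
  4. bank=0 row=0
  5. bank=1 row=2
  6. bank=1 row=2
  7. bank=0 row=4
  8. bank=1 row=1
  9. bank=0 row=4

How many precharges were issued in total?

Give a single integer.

Acc 1: bank0 row1 -> MISS (open row1); precharges=0
Acc 2: bank1 row0 -> MISS (open row0); precharges=0
Acc 3: bank0 row1 -> HIT
Acc 4: bank0 row0 -> MISS (open row0); precharges=1
Acc 5: bank1 row2 -> MISS (open row2); precharges=2
Acc 6: bank1 row2 -> HIT
Acc 7: bank0 row4 -> MISS (open row4); precharges=3
Acc 8: bank1 row1 -> MISS (open row1); precharges=4
Acc 9: bank0 row4 -> HIT

Answer: 4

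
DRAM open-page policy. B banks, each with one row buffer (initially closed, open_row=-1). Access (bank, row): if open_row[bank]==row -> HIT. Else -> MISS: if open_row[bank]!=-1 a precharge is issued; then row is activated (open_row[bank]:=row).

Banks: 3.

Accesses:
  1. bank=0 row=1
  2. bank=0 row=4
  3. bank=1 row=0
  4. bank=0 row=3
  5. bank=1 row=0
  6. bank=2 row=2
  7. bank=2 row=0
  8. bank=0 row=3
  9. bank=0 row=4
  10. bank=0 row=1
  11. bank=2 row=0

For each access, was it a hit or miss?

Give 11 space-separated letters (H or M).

Answer: M M M M H M M H M M H

Derivation:
Acc 1: bank0 row1 -> MISS (open row1); precharges=0
Acc 2: bank0 row4 -> MISS (open row4); precharges=1
Acc 3: bank1 row0 -> MISS (open row0); precharges=1
Acc 4: bank0 row3 -> MISS (open row3); precharges=2
Acc 5: bank1 row0 -> HIT
Acc 6: bank2 row2 -> MISS (open row2); precharges=2
Acc 7: bank2 row0 -> MISS (open row0); precharges=3
Acc 8: bank0 row3 -> HIT
Acc 9: bank0 row4 -> MISS (open row4); precharges=4
Acc 10: bank0 row1 -> MISS (open row1); precharges=5
Acc 11: bank2 row0 -> HIT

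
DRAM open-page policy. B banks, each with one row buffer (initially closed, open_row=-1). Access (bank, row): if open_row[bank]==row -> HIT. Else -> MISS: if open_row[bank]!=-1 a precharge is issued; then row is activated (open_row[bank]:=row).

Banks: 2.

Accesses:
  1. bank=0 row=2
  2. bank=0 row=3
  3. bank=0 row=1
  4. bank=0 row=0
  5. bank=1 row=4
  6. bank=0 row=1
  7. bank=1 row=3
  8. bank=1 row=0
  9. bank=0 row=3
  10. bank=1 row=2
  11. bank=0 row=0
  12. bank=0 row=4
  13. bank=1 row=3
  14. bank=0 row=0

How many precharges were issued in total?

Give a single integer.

Acc 1: bank0 row2 -> MISS (open row2); precharges=0
Acc 2: bank0 row3 -> MISS (open row3); precharges=1
Acc 3: bank0 row1 -> MISS (open row1); precharges=2
Acc 4: bank0 row0 -> MISS (open row0); precharges=3
Acc 5: bank1 row4 -> MISS (open row4); precharges=3
Acc 6: bank0 row1 -> MISS (open row1); precharges=4
Acc 7: bank1 row3 -> MISS (open row3); precharges=5
Acc 8: bank1 row0 -> MISS (open row0); precharges=6
Acc 9: bank0 row3 -> MISS (open row3); precharges=7
Acc 10: bank1 row2 -> MISS (open row2); precharges=8
Acc 11: bank0 row0 -> MISS (open row0); precharges=9
Acc 12: bank0 row4 -> MISS (open row4); precharges=10
Acc 13: bank1 row3 -> MISS (open row3); precharges=11
Acc 14: bank0 row0 -> MISS (open row0); precharges=12

Answer: 12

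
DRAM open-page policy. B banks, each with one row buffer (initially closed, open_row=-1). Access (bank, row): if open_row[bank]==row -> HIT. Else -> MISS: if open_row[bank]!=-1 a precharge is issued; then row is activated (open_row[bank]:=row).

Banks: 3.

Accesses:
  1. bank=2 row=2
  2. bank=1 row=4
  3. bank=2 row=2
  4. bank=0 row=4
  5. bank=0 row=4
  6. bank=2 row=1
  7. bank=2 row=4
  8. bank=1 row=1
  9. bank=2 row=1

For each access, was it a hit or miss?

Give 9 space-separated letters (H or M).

Answer: M M H M H M M M M

Derivation:
Acc 1: bank2 row2 -> MISS (open row2); precharges=0
Acc 2: bank1 row4 -> MISS (open row4); precharges=0
Acc 3: bank2 row2 -> HIT
Acc 4: bank0 row4 -> MISS (open row4); precharges=0
Acc 5: bank0 row4 -> HIT
Acc 6: bank2 row1 -> MISS (open row1); precharges=1
Acc 7: bank2 row4 -> MISS (open row4); precharges=2
Acc 8: bank1 row1 -> MISS (open row1); precharges=3
Acc 9: bank2 row1 -> MISS (open row1); precharges=4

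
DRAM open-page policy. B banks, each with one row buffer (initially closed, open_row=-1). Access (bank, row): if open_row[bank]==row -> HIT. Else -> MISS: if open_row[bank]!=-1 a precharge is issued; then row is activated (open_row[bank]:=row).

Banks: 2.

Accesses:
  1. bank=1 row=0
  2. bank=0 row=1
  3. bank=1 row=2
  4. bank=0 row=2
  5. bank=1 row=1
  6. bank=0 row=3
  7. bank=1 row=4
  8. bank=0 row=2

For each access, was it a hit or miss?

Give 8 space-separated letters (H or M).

Acc 1: bank1 row0 -> MISS (open row0); precharges=0
Acc 2: bank0 row1 -> MISS (open row1); precharges=0
Acc 3: bank1 row2 -> MISS (open row2); precharges=1
Acc 4: bank0 row2 -> MISS (open row2); precharges=2
Acc 5: bank1 row1 -> MISS (open row1); precharges=3
Acc 6: bank0 row3 -> MISS (open row3); precharges=4
Acc 7: bank1 row4 -> MISS (open row4); precharges=5
Acc 8: bank0 row2 -> MISS (open row2); precharges=6

Answer: M M M M M M M M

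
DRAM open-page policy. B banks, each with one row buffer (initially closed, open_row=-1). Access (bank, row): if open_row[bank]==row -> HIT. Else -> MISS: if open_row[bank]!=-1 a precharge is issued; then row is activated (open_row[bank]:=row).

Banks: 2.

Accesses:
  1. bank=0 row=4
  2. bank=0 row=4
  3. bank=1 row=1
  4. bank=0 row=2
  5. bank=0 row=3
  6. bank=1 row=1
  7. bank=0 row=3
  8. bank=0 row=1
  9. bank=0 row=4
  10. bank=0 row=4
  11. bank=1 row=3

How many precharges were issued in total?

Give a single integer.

Answer: 5

Derivation:
Acc 1: bank0 row4 -> MISS (open row4); precharges=0
Acc 2: bank0 row4 -> HIT
Acc 3: bank1 row1 -> MISS (open row1); precharges=0
Acc 4: bank0 row2 -> MISS (open row2); precharges=1
Acc 5: bank0 row3 -> MISS (open row3); precharges=2
Acc 6: bank1 row1 -> HIT
Acc 7: bank0 row3 -> HIT
Acc 8: bank0 row1 -> MISS (open row1); precharges=3
Acc 9: bank0 row4 -> MISS (open row4); precharges=4
Acc 10: bank0 row4 -> HIT
Acc 11: bank1 row3 -> MISS (open row3); precharges=5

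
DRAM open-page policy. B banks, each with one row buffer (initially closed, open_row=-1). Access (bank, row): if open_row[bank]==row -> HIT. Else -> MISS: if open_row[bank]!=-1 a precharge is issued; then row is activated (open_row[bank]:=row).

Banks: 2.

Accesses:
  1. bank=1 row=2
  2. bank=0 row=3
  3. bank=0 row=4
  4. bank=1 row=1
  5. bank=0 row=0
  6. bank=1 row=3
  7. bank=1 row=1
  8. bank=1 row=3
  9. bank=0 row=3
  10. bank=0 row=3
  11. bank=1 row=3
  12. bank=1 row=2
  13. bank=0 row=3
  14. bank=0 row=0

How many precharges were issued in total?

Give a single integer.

Acc 1: bank1 row2 -> MISS (open row2); precharges=0
Acc 2: bank0 row3 -> MISS (open row3); precharges=0
Acc 3: bank0 row4 -> MISS (open row4); precharges=1
Acc 4: bank1 row1 -> MISS (open row1); precharges=2
Acc 5: bank0 row0 -> MISS (open row0); precharges=3
Acc 6: bank1 row3 -> MISS (open row3); precharges=4
Acc 7: bank1 row1 -> MISS (open row1); precharges=5
Acc 8: bank1 row3 -> MISS (open row3); precharges=6
Acc 9: bank0 row3 -> MISS (open row3); precharges=7
Acc 10: bank0 row3 -> HIT
Acc 11: bank1 row3 -> HIT
Acc 12: bank1 row2 -> MISS (open row2); precharges=8
Acc 13: bank0 row3 -> HIT
Acc 14: bank0 row0 -> MISS (open row0); precharges=9

Answer: 9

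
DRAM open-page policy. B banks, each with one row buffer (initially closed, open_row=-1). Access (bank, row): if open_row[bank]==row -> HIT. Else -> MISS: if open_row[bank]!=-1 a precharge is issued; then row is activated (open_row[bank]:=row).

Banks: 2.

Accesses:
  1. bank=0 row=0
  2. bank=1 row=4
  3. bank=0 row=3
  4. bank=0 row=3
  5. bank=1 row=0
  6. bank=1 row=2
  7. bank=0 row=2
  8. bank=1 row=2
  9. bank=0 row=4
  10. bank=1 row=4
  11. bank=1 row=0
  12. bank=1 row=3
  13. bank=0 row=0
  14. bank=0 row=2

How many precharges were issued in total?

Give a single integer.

Answer: 10

Derivation:
Acc 1: bank0 row0 -> MISS (open row0); precharges=0
Acc 2: bank1 row4 -> MISS (open row4); precharges=0
Acc 3: bank0 row3 -> MISS (open row3); precharges=1
Acc 4: bank0 row3 -> HIT
Acc 5: bank1 row0 -> MISS (open row0); precharges=2
Acc 6: bank1 row2 -> MISS (open row2); precharges=3
Acc 7: bank0 row2 -> MISS (open row2); precharges=4
Acc 8: bank1 row2 -> HIT
Acc 9: bank0 row4 -> MISS (open row4); precharges=5
Acc 10: bank1 row4 -> MISS (open row4); precharges=6
Acc 11: bank1 row0 -> MISS (open row0); precharges=7
Acc 12: bank1 row3 -> MISS (open row3); precharges=8
Acc 13: bank0 row0 -> MISS (open row0); precharges=9
Acc 14: bank0 row2 -> MISS (open row2); precharges=10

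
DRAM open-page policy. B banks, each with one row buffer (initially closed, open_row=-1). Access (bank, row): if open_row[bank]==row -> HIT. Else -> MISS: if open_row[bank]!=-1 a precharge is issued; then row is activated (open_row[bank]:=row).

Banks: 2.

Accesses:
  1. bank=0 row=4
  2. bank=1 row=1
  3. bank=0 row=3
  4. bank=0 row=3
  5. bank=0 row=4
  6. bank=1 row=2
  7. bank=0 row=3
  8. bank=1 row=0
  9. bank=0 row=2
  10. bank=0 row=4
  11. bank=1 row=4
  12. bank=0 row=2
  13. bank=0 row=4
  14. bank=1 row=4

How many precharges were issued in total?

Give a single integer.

Acc 1: bank0 row4 -> MISS (open row4); precharges=0
Acc 2: bank1 row1 -> MISS (open row1); precharges=0
Acc 3: bank0 row3 -> MISS (open row3); precharges=1
Acc 4: bank0 row3 -> HIT
Acc 5: bank0 row4 -> MISS (open row4); precharges=2
Acc 6: bank1 row2 -> MISS (open row2); precharges=3
Acc 7: bank0 row3 -> MISS (open row3); precharges=4
Acc 8: bank1 row0 -> MISS (open row0); precharges=5
Acc 9: bank0 row2 -> MISS (open row2); precharges=6
Acc 10: bank0 row4 -> MISS (open row4); precharges=7
Acc 11: bank1 row4 -> MISS (open row4); precharges=8
Acc 12: bank0 row2 -> MISS (open row2); precharges=9
Acc 13: bank0 row4 -> MISS (open row4); precharges=10
Acc 14: bank1 row4 -> HIT

Answer: 10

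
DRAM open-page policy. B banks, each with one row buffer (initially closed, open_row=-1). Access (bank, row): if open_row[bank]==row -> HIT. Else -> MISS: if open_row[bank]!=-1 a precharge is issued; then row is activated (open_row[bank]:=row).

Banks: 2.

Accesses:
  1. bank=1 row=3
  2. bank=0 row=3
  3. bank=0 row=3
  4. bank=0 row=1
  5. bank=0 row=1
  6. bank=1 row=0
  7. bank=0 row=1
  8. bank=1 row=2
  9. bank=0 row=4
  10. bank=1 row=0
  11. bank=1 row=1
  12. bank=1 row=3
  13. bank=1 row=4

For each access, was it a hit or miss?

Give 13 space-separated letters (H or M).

Answer: M M H M H M H M M M M M M

Derivation:
Acc 1: bank1 row3 -> MISS (open row3); precharges=0
Acc 2: bank0 row3 -> MISS (open row3); precharges=0
Acc 3: bank0 row3 -> HIT
Acc 4: bank0 row1 -> MISS (open row1); precharges=1
Acc 5: bank0 row1 -> HIT
Acc 6: bank1 row0 -> MISS (open row0); precharges=2
Acc 7: bank0 row1 -> HIT
Acc 8: bank1 row2 -> MISS (open row2); precharges=3
Acc 9: bank0 row4 -> MISS (open row4); precharges=4
Acc 10: bank1 row0 -> MISS (open row0); precharges=5
Acc 11: bank1 row1 -> MISS (open row1); precharges=6
Acc 12: bank1 row3 -> MISS (open row3); precharges=7
Acc 13: bank1 row4 -> MISS (open row4); precharges=8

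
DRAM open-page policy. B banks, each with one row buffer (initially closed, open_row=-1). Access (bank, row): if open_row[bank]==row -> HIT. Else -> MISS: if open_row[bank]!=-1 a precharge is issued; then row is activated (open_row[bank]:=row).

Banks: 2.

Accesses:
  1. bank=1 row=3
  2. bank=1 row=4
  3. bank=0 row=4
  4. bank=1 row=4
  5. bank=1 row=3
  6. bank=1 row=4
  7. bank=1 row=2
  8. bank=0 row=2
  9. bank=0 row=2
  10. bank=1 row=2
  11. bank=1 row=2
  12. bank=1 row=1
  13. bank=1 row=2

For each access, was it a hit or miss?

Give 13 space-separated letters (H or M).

Acc 1: bank1 row3 -> MISS (open row3); precharges=0
Acc 2: bank1 row4 -> MISS (open row4); precharges=1
Acc 3: bank0 row4 -> MISS (open row4); precharges=1
Acc 4: bank1 row4 -> HIT
Acc 5: bank1 row3 -> MISS (open row3); precharges=2
Acc 6: bank1 row4 -> MISS (open row4); precharges=3
Acc 7: bank1 row2 -> MISS (open row2); precharges=4
Acc 8: bank0 row2 -> MISS (open row2); precharges=5
Acc 9: bank0 row2 -> HIT
Acc 10: bank1 row2 -> HIT
Acc 11: bank1 row2 -> HIT
Acc 12: bank1 row1 -> MISS (open row1); precharges=6
Acc 13: bank1 row2 -> MISS (open row2); precharges=7

Answer: M M M H M M M M H H H M M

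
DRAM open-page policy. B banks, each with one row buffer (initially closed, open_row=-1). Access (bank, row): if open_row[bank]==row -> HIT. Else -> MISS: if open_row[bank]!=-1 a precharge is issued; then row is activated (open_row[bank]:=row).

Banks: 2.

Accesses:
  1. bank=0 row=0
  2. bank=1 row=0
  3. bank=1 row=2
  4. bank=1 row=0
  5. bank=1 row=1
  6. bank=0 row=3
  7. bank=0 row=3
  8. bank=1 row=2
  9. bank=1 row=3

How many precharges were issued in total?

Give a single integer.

Acc 1: bank0 row0 -> MISS (open row0); precharges=0
Acc 2: bank1 row0 -> MISS (open row0); precharges=0
Acc 3: bank1 row2 -> MISS (open row2); precharges=1
Acc 4: bank1 row0 -> MISS (open row0); precharges=2
Acc 5: bank1 row1 -> MISS (open row1); precharges=3
Acc 6: bank0 row3 -> MISS (open row3); precharges=4
Acc 7: bank0 row3 -> HIT
Acc 8: bank1 row2 -> MISS (open row2); precharges=5
Acc 9: bank1 row3 -> MISS (open row3); precharges=6

Answer: 6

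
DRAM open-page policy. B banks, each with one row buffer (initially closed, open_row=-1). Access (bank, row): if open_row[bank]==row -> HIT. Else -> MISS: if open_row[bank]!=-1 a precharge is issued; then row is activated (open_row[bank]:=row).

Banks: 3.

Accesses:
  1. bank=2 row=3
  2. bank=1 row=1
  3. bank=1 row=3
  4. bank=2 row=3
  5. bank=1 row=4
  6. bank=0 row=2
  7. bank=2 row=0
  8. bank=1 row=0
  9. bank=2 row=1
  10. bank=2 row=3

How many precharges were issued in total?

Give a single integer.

Acc 1: bank2 row3 -> MISS (open row3); precharges=0
Acc 2: bank1 row1 -> MISS (open row1); precharges=0
Acc 3: bank1 row3 -> MISS (open row3); precharges=1
Acc 4: bank2 row3 -> HIT
Acc 5: bank1 row4 -> MISS (open row4); precharges=2
Acc 6: bank0 row2 -> MISS (open row2); precharges=2
Acc 7: bank2 row0 -> MISS (open row0); precharges=3
Acc 8: bank1 row0 -> MISS (open row0); precharges=4
Acc 9: bank2 row1 -> MISS (open row1); precharges=5
Acc 10: bank2 row3 -> MISS (open row3); precharges=6

Answer: 6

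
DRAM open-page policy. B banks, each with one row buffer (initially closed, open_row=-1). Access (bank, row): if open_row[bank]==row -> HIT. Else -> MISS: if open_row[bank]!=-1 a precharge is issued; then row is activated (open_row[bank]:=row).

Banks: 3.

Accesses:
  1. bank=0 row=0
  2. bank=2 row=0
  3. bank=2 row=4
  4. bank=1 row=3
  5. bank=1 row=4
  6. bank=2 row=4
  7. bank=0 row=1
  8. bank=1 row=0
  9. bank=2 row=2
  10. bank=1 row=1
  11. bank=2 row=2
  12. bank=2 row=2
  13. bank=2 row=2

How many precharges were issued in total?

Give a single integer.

Acc 1: bank0 row0 -> MISS (open row0); precharges=0
Acc 2: bank2 row0 -> MISS (open row0); precharges=0
Acc 3: bank2 row4 -> MISS (open row4); precharges=1
Acc 4: bank1 row3 -> MISS (open row3); precharges=1
Acc 5: bank1 row4 -> MISS (open row4); precharges=2
Acc 6: bank2 row4 -> HIT
Acc 7: bank0 row1 -> MISS (open row1); precharges=3
Acc 8: bank1 row0 -> MISS (open row0); precharges=4
Acc 9: bank2 row2 -> MISS (open row2); precharges=5
Acc 10: bank1 row1 -> MISS (open row1); precharges=6
Acc 11: bank2 row2 -> HIT
Acc 12: bank2 row2 -> HIT
Acc 13: bank2 row2 -> HIT

Answer: 6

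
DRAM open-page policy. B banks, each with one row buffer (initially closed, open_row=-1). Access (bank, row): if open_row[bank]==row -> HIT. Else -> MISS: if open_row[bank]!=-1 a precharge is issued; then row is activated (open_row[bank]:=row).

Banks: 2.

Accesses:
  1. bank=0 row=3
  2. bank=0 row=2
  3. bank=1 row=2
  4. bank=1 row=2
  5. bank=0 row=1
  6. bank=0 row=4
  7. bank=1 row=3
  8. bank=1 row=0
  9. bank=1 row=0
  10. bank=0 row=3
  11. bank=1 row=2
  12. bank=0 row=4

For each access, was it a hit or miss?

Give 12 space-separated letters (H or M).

Answer: M M M H M M M M H M M M

Derivation:
Acc 1: bank0 row3 -> MISS (open row3); precharges=0
Acc 2: bank0 row2 -> MISS (open row2); precharges=1
Acc 3: bank1 row2 -> MISS (open row2); precharges=1
Acc 4: bank1 row2 -> HIT
Acc 5: bank0 row1 -> MISS (open row1); precharges=2
Acc 6: bank0 row4 -> MISS (open row4); precharges=3
Acc 7: bank1 row3 -> MISS (open row3); precharges=4
Acc 8: bank1 row0 -> MISS (open row0); precharges=5
Acc 9: bank1 row0 -> HIT
Acc 10: bank0 row3 -> MISS (open row3); precharges=6
Acc 11: bank1 row2 -> MISS (open row2); precharges=7
Acc 12: bank0 row4 -> MISS (open row4); precharges=8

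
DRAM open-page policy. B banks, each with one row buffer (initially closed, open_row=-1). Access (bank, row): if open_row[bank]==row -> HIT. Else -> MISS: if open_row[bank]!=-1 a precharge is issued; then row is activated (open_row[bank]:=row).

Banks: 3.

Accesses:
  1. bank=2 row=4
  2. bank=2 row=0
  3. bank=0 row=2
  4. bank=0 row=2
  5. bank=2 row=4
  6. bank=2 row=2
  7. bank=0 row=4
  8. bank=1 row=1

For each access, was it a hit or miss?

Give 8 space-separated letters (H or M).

Answer: M M M H M M M M

Derivation:
Acc 1: bank2 row4 -> MISS (open row4); precharges=0
Acc 2: bank2 row0 -> MISS (open row0); precharges=1
Acc 3: bank0 row2 -> MISS (open row2); precharges=1
Acc 4: bank0 row2 -> HIT
Acc 5: bank2 row4 -> MISS (open row4); precharges=2
Acc 6: bank2 row2 -> MISS (open row2); precharges=3
Acc 7: bank0 row4 -> MISS (open row4); precharges=4
Acc 8: bank1 row1 -> MISS (open row1); precharges=4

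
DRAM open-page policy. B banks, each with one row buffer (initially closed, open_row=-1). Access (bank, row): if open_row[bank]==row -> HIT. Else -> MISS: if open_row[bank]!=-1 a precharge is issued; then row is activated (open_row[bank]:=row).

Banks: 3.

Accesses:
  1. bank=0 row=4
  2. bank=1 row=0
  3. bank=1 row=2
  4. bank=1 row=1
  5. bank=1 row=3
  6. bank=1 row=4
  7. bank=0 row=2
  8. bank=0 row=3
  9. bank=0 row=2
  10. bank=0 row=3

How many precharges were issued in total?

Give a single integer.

Answer: 8

Derivation:
Acc 1: bank0 row4 -> MISS (open row4); precharges=0
Acc 2: bank1 row0 -> MISS (open row0); precharges=0
Acc 3: bank1 row2 -> MISS (open row2); precharges=1
Acc 4: bank1 row1 -> MISS (open row1); precharges=2
Acc 5: bank1 row3 -> MISS (open row3); precharges=3
Acc 6: bank1 row4 -> MISS (open row4); precharges=4
Acc 7: bank0 row2 -> MISS (open row2); precharges=5
Acc 8: bank0 row3 -> MISS (open row3); precharges=6
Acc 9: bank0 row2 -> MISS (open row2); precharges=7
Acc 10: bank0 row3 -> MISS (open row3); precharges=8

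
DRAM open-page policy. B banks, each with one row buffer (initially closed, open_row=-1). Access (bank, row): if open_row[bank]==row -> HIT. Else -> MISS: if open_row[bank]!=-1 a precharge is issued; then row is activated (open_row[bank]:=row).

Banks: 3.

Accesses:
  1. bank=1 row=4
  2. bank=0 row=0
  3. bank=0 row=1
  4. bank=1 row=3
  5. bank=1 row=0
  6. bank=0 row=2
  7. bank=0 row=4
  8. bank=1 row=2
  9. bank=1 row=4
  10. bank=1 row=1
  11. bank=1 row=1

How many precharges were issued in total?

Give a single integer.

Acc 1: bank1 row4 -> MISS (open row4); precharges=0
Acc 2: bank0 row0 -> MISS (open row0); precharges=0
Acc 3: bank0 row1 -> MISS (open row1); precharges=1
Acc 4: bank1 row3 -> MISS (open row3); precharges=2
Acc 5: bank1 row0 -> MISS (open row0); precharges=3
Acc 6: bank0 row2 -> MISS (open row2); precharges=4
Acc 7: bank0 row4 -> MISS (open row4); precharges=5
Acc 8: bank1 row2 -> MISS (open row2); precharges=6
Acc 9: bank1 row4 -> MISS (open row4); precharges=7
Acc 10: bank1 row1 -> MISS (open row1); precharges=8
Acc 11: bank1 row1 -> HIT

Answer: 8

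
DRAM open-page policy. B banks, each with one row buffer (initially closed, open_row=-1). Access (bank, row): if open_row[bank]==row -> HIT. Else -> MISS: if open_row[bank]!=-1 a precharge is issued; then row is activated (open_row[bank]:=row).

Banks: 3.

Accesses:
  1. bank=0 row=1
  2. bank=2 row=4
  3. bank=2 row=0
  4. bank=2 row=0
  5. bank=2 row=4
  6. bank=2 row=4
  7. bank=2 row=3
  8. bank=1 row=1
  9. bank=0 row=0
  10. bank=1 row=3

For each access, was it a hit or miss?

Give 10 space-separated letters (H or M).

Acc 1: bank0 row1 -> MISS (open row1); precharges=0
Acc 2: bank2 row4 -> MISS (open row4); precharges=0
Acc 3: bank2 row0 -> MISS (open row0); precharges=1
Acc 4: bank2 row0 -> HIT
Acc 5: bank2 row4 -> MISS (open row4); precharges=2
Acc 6: bank2 row4 -> HIT
Acc 7: bank2 row3 -> MISS (open row3); precharges=3
Acc 8: bank1 row1 -> MISS (open row1); precharges=3
Acc 9: bank0 row0 -> MISS (open row0); precharges=4
Acc 10: bank1 row3 -> MISS (open row3); precharges=5

Answer: M M M H M H M M M M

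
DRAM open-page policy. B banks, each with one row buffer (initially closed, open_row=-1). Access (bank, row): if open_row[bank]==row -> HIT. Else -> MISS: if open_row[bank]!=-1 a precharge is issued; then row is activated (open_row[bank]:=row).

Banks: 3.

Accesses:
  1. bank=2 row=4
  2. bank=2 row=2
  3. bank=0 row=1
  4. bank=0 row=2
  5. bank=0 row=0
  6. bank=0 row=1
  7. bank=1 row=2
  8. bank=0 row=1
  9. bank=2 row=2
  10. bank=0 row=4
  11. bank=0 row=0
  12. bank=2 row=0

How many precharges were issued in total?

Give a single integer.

Acc 1: bank2 row4 -> MISS (open row4); precharges=0
Acc 2: bank2 row2 -> MISS (open row2); precharges=1
Acc 3: bank0 row1 -> MISS (open row1); precharges=1
Acc 4: bank0 row2 -> MISS (open row2); precharges=2
Acc 5: bank0 row0 -> MISS (open row0); precharges=3
Acc 6: bank0 row1 -> MISS (open row1); precharges=4
Acc 7: bank1 row2 -> MISS (open row2); precharges=4
Acc 8: bank0 row1 -> HIT
Acc 9: bank2 row2 -> HIT
Acc 10: bank0 row4 -> MISS (open row4); precharges=5
Acc 11: bank0 row0 -> MISS (open row0); precharges=6
Acc 12: bank2 row0 -> MISS (open row0); precharges=7

Answer: 7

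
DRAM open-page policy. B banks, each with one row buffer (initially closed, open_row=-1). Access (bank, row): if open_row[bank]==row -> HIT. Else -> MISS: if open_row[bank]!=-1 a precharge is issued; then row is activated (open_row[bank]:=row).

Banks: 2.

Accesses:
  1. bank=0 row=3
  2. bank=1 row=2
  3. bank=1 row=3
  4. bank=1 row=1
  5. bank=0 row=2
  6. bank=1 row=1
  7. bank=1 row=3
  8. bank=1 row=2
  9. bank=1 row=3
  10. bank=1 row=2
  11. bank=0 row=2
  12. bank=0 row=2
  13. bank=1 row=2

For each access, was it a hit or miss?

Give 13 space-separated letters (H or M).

Acc 1: bank0 row3 -> MISS (open row3); precharges=0
Acc 2: bank1 row2 -> MISS (open row2); precharges=0
Acc 3: bank1 row3 -> MISS (open row3); precharges=1
Acc 4: bank1 row1 -> MISS (open row1); precharges=2
Acc 5: bank0 row2 -> MISS (open row2); precharges=3
Acc 6: bank1 row1 -> HIT
Acc 7: bank1 row3 -> MISS (open row3); precharges=4
Acc 8: bank1 row2 -> MISS (open row2); precharges=5
Acc 9: bank1 row3 -> MISS (open row3); precharges=6
Acc 10: bank1 row2 -> MISS (open row2); precharges=7
Acc 11: bank0 row2 -> HIT
Acc 12: bank0 row2 -> HIT
Acc 13: bank1 row2 -> HIT

Answer: M M M M M H M M M M H H H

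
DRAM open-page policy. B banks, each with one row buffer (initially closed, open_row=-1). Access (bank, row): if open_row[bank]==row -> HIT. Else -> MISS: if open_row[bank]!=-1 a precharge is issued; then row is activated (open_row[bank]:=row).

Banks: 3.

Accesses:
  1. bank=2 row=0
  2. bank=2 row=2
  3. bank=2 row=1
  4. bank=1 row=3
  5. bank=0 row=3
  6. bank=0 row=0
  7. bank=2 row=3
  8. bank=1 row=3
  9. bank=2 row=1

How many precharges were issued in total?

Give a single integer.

Answer: 5

Derivation:
Acc 1: bank2 row0 -> MISS (open row0); precharges=0
Acc 2: bank2 row2 -> MISS (open row2); precharges=1
Acc 3: bank2 row1 -> MISS (open row1); precharges=2
Acc 4: bank1 row3 -> MISS (open row3); precharges=2
Acc 5: bank0 row3 -> MISS (open row3); precharges=2
Acc 6: bank0 row0 -> MISS (open row0); precharges=3
Acc 7: bank2 row3 -> MISS (open row3); precharges=4
Acc 8: bank1 row3 -> HIT
Acc 9: bank2 row1 -> MISS (open row1); precharges=5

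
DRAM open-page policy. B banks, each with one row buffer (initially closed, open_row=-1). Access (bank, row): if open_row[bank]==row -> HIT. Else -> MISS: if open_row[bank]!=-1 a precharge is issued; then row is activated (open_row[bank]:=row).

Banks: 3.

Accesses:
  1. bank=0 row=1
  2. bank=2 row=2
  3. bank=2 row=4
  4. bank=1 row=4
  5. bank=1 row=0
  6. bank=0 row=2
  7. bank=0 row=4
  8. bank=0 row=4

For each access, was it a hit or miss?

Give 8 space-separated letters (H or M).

Answer: M M M M M M M H

Derivation:
Acc 1: bank0 row1 -> MISS (open row1); precharges=0
Acc 2: bank2 row2 -> MISS (open row2); precharges=0
Acc 3: bank2 row4 -> MISS (open row4); precharges=1
Acc 4: bank1 row4 -> MISS (open row4); precharges=1
Acc 5: bank1 row0 -> MISS (open row0); precharges=2
Acc 6: bank0 row2 -> MISS (open row2); precharges=3
Acc 7: bank0 row4 -> MISS (open row4); precharges=4
Acc 8: bank0 row4 -> HIT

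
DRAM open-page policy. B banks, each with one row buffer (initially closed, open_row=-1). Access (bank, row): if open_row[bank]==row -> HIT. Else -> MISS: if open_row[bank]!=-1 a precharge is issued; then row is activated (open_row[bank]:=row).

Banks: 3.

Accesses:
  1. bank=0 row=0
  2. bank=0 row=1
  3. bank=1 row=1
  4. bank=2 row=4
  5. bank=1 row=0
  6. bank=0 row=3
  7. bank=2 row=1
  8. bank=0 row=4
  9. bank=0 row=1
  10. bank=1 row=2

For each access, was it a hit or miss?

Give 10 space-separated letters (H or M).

Answer: M M M M M M M M M M

Derivation:
Acc 1: bank0 row0 -> MISS (open row0); precharges=0
Acc 2: bank0 row1 -> MISS (open row1); precharges=1
Acc 3: bank1 row1 -> MISS (open row1); precharges=1
Acc 4: bank2 row4 -> MISS (open row4); precharges=1
Acc 5: bank1 row0 -> MISS (open row0); precharges=2
Acc 6: bank0 row3 -> MISS (open row3); precharges=3
Acc 7: bank2 row1 -> MISS (open row1); precharges=4
Acc 8: bank0 row4 -> MISS (open row4); precharges=5
Acc 9: bank0 row1 -> MISS (open row1); precharges=6
Acc 10: bank1 row2 -> MISS (open row2); precharges=7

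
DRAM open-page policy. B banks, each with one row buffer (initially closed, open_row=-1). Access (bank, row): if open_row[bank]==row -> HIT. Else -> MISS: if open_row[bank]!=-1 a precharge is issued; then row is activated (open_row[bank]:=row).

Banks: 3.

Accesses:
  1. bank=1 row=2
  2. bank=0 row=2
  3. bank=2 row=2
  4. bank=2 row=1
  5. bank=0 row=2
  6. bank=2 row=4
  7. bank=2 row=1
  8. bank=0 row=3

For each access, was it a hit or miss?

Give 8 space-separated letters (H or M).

Acc 1: bank1 row2 -> MISS (open row2); precharges=0
Acc 2: bank0 row2 -> MISS (open row2); precharges=0
Acc 3: bank2 row2 -> MISS (open row2); precharges=0
Acc 4: bank2 row1 -> MISS (open row1); precharges=1
Acc 5: bank0 row2 -> HIT
Acc 6: bank2 row4 -> MISS (open row4); precharges=2
Acc 7: bank2 row1 -> MISS (open row1); precharges=3
Acc 8: bank0 row3 -> MISS (open row3); precharges=4

Answer: M M M M H M M M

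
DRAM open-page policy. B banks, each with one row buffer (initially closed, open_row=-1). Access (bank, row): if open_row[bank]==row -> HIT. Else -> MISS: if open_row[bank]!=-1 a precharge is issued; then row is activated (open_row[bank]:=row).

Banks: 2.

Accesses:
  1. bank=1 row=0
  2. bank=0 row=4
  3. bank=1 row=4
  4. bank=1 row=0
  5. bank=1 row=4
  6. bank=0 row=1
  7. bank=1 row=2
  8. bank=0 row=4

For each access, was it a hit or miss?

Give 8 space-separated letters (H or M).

Answer: M M M M M M M M

Derivation:
Acc 1: bank1 row0 -> MISS (open row0); precharges=0
Acc 2: bank0 row4 -> MISS (open row4); precharges=0
Acc 3: bank1 row4 -> MISS (open row4); precharges=1
Acc 4: bank1 row0 -> MISS (open row0); precharges=2
Acc 5: bank1 row4 -> MISS (open row4); precharges=3
Acc 6: bank0 row1 -> MISS (open row1); precharges=4
Acc 7: bank1 row2 -> MISS (open row2); precharges=5
Acc 8: bank0 row4 -> MISS (open row4); precharges=6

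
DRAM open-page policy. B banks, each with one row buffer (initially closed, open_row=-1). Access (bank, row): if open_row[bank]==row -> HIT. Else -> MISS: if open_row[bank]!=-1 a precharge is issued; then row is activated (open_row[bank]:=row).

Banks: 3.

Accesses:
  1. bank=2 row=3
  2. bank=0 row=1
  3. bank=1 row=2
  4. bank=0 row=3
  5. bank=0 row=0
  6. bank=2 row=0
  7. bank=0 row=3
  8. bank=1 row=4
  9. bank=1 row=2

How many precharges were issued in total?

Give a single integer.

Answer: 6

Derivation:
Acc 1: bank2 row3 -> MISS (open row3); precharges=0
Acc 2: bank0 row1 -> MISS (open row1); precharges=0
Acc 3: bank1 row2 -> MISS (open row2); precharges=0
Acc 4: bank0 row3 -> MISS (open row3); precharges=1
Acc 5: bank0 row0 -> MISS (open row0); precharges=2
Acc 6: bank2 row0 -> MISS (open row0); precharges=3
Acc 7: bank0 row3 -> MISS (open row3); precharges=4
Acc 8: bank1 row4 -> MISS (open row4); precharges=5
Acc 9: bank1 row2 -> MISS (open row2); precharges=6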